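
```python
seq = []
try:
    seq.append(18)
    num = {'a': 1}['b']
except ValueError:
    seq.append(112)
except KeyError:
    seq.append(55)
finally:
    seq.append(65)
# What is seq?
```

Step-by-step execution trace:
1. try: `seq.append(18)` → seq = [18].
2. `num = {'a': 1}['b']` raises KeyError.
3. `except ValueError` does not match KeyError; skipped.
4. `except KeyError` matches → `seq.append(55)` → seq = [18, 55].
5. finally always runs: `seq.append(65)` → seq = [18, 55, 65].
Result: [18, 55, 65]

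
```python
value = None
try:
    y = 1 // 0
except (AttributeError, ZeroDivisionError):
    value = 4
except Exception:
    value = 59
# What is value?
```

Step-by-step execution trace:
1. `y = 1 // 0` raises ZeroDivisionError.
2. `except (AttributeError, ZeroDivisionError)` matches (ZeroDivisionError is in the tuple) → value = 4.
3. `except Exception` is not reached.
Result: 4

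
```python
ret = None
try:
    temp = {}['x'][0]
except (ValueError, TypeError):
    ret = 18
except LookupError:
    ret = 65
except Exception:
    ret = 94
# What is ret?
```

Step-by-step execution trace:
1. `temp = {}['x'][0]` raises KeyError.
2. `except (ValueError, TypeError)` does not match KeyError; skipped.
3. `except LookupError` matches (KeyError is a subclass of LookupError) → ret = 65.
4. `except Exception` is not reached.
Result: 65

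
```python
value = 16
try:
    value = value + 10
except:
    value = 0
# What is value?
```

Step-by-step execution trace:
1. value starts at 16.
2. try: `value = value + 10` → value = 26. No exception raised.
3. `except` is skipped.
Result: 26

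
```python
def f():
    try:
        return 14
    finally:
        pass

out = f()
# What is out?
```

Step-by-step execution trace:
1. `f()` enters try: `return 14` sets pending return value 14.
2. Before returning, `finally: pass` runs (no effect).
3. f() returns 14 → out = 14.
Result: 14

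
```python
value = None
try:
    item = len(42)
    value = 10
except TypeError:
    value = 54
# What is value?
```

Step-by-step execution trace:
1. `item = len(42)` raises TypeError.
2. `value = 10` is not reached.
3. `except TypeError` matches → value = 54.
Result: 54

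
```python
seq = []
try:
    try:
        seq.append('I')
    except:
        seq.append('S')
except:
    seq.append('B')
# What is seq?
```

Step-by-step execution trace:
1. Inner try: `seq.append('I')` → seq = ['I']. No exception raised.
2. Inner `except` is skipped.
3. Inner try completes normally; outer `except` is skipped.
Result: ['I']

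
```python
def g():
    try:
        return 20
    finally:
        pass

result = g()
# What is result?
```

Step-by-step execution trace:
1. `g()` enters try: `return 20` sets pending return value 20.
2. Before returning, `finally: pass` runs (no effect).
3. g() returns 20 → result = 20.
Result: 20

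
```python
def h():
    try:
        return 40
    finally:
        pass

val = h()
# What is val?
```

Step-by-step execution trace:
1. `h()` enters try: `return 40` sets pending return value 40.
2. Before returning, `finally: pass` runs (no effect).
3. h() returns 40 → val = 40.
Result: 40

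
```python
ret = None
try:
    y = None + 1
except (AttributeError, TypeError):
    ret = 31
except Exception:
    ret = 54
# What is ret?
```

Step-by-step execution trace:
1. `y = None + 1` raises TypeError.
2. `except (AttributeError, TypeError)` matches (TypeError is in the tuple) → ret = 31.
3. `except Exception` is not reached.
Result: 31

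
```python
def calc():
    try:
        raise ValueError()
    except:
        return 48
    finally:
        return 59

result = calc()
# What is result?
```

Step-by-step execution trace:
1. `calc()` enters try: `raise ValueError()` raises ValueError.
2. bare `except` matches → `return 48` sets pending return value 48.
3. Before returning, `finally: return 59` runs and overrides the pending return.
4. calc() returns 59 → result = 59.
Result: 59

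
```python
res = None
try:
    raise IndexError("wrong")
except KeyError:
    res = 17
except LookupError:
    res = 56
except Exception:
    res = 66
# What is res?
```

Step-by-step execution trace:
1. `raise IndexError(...)` raises IndexError.
2. `except KeyError` does not match (IndexError is not a subclass of KeyError); skipped.
3. `except LookupError` matches (IndexError is a subclass of LookupError) → res = 56.
4. `except Exception` is not reached.
Result: 56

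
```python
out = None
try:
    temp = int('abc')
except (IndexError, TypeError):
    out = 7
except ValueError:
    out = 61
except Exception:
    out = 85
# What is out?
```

Step-by-step execution trace:
1. `temp = int('abc')` raises ValueError.
2. `except (IndexError, TypeError)` does not match ValueError; skipped.
3. `except ValueError` matches (exact type match) → out = 61.
4. `except Exception` is not reached.
Result: 61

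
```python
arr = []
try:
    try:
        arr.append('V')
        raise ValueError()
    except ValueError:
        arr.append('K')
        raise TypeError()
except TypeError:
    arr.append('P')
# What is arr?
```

Step-by-step execution trace:
1. Inner try: `arr.append('V')` → arr = ['V'].
2. `raise ValueError()` raises ValueError.
3. Inner `except ValueError` matches → `arr.append('K')` → arr = ['V', 'K'].
4. `raise TypeError()` raises TypeError; propagates to outer try.
5. Outer `except TypeError` matches → `arr.append('P')` → arr = ['V', 'K', 'P'].
Result: ['V', 'K', 'P']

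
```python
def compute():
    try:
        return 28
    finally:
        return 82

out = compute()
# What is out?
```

Step-by-step execution trace:
1. `compute()` enters try: `return 28` sets pending return value 28.
2. Before returning, `finally: return 82` runs and overrides the pending return.
3. compute() returns 82 → out = 82.
Result: 82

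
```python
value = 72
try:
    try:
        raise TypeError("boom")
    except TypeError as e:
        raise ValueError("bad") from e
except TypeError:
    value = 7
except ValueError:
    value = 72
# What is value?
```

Step-by-step execution trace:
1. Inner try raises TypeError; inner `except TypeError as e` catches it.
2. `raise ValueError(...) from e` raises ValueError (TypeError is attached as __cause__, but only ValueError is active).
3. Outer `except TypeError` does not match ValueError; skipped.
4. Outer `except ValueError` matches → value = 72.
Result: 72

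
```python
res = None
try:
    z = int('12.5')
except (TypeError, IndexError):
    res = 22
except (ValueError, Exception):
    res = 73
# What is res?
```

Step-by-step execution trace:
1. `z = int('12.5')` raises ValueError.
2. `except (TypeError, IndexError)` does not match ValueError; skipped.
3. `except (ValueError, Exception)` matches (ValueError is in the tuple) → res = 73.
Result: 73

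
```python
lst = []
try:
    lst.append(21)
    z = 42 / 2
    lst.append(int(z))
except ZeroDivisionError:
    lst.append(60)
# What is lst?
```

Step-by-step execution trace:
1. try: `lst.append(21)` → lst = [21].
2. `z = 42 / 2` → z = 21.0. No exception raised.
3. `lst.append(int(z))` → lst = [21, 21].
4. `except ZeroDivisionError` is skipped (no exception was raised).
Result: [21, 21]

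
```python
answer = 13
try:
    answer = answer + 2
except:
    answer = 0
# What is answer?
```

Step-by-step execution trace:
1. answer starts at 13.
2. try: `answer = answer + 2` → answer = 15. No exception raised.
3. `except` is skipped.
Result: 15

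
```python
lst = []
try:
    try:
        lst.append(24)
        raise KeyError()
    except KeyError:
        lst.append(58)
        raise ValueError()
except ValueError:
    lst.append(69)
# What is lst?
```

Step-by-step execution trace:
1. Inner try: `lst.append(24)` → lst = [24].
2. `raise KeyError()` raises KeyError.
3. Inner `except KeyError` matches → `lst.append(58)` → lst = [24, 58].
4. `raise ValueError()` raises ValueError; propagates to outer try.
5. Outer `except ValueError` matches → `lst.append(69)` → lst = [24, 58, 69].
Result: [24, 58, 69]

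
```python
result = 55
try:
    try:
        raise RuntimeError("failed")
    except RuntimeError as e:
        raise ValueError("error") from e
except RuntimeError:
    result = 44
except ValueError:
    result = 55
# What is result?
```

Step-by-step execution trace:
1. Inner try raises RuntimeError; inner `except RuntimeError as e` catches it.
2. `raise ValueError(...) from e` raises ValueError (RuntimeError is attached as __cause__, but only ValueError is active).
3. Outer `except RuntimeError` does not match ValueError; skipped.
4. Outer `except ValueError` matches → result = 55.
Result: 55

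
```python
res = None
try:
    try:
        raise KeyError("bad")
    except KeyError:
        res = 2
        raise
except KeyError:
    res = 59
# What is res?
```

Step-by-step execution trace:
1. Inner try: `raise KeyError("bad")` raises KeyError.
2. Inner `except KeyError` matches → res = 2.
3. bare `raise` re-raises the same KeyError.
4. Outer `except KeyError` matches → res = 59.
Result: 59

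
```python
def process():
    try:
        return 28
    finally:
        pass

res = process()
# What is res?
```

Step-by-step execution trace:
1. `process()` enters try: `return 28` sets pending return value 28.
2. Before returning, `finally: pass` runs (no effect).
3. process() returns 28 → res = 28.
Result: 28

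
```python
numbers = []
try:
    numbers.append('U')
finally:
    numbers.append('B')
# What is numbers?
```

Step-by-step execution trace:
1. try: `numbers.append('U')` → numbers = ['U'].
2. The try body completes without raising.
3. finally always runs: `numbers.append('B')` → numbers = ['U', 'B'].
Result: ['U', 'B']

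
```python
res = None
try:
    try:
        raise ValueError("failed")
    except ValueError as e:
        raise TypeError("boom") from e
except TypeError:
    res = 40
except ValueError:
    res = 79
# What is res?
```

Step-by-step execution trace:
1. Inner try raises ValueError; inner `except ValueError as e` catches it.
2. `raise TypeError(...) from e` raises TypeError (ValueError is attached as __cause__, but only TypeError is active).
3. Outer `except TypeError` matches → res = 40.
4. `except ValueError` is not reached.
Result: 40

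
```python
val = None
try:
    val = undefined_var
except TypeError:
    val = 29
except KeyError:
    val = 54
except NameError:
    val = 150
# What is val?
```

Step-by-step execution trace:
1. `val = undefined_var` raises NameError.
2. `except TypeError` does not match NameError; skipped.
3. `except KeyError` does not match NameError; skipped.
4. `except NameError` matches → val = 150.
Result: 150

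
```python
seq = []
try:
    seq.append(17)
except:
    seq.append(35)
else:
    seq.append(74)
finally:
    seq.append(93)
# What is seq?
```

Step-by-step execution trace:
1. try: `seq.append(17)` → seq = [17]. No exception raised.
2. `except` is skipped.
3. `else` runs: `seq.append(74)` → seq = [17, 74].
4. `finally` always runs: `seq.append(93)` → seq = [17, 74, 93].
Result: [17, 74, 93]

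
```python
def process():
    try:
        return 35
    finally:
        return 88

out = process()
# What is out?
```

Step-by-step execution trace:
1. `process()` enters try: `return 35` sets pending return value 35.
2. Before returning, `finally: return 88` runs and overrides the pending return.
3. process() returns 88 → out = 88.
Result: 88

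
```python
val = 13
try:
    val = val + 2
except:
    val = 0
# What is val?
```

Step-by-step execution trace:
1. val starts at 13.
2. try: `val = val + 2` → val = 15. No exception raised.
3. `except` is skipped.
Result: 15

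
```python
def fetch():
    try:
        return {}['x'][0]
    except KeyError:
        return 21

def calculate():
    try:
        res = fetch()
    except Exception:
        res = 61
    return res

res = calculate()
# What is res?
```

Step-by-step execution trace:
1. `calculate()` calls `fetch()`.
2. In fetch: `{}['x'][0]` raises KeyError; `except KeyError` catches it → returns 21.
3. In calculate: `res = fetch()` → res = 21. No exception reaches calculate.
4. `except Exception` is skipped; calculate returns 21.
5. res = 21.
Result: 21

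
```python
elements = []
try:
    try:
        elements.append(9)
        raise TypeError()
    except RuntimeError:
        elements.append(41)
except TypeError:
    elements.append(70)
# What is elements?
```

Step-by-step execution trace:
1. Inner try: `elements.append(9)` → elements = [9].
2. `raise TypeError()` raises TypeError.
3. Inner `except RuntimeError` does not match TypeError; exception propagates to outer try.
4. Outer `except TypeError` matches → `elements.append(70)` → elements = [9, 70].
Result: [9, 70]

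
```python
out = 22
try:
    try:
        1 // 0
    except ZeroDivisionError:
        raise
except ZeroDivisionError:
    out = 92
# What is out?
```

Step-by-step execution trace:
1. Inner try: `1 // 0` raises ZeroDivisionError.
2. Inner `except ZeroDivisionError` matches; bare `raise` re-raises the same ZeroDivisionError.
3. Outer `except ZeroDivisionError` matches → out = 92.
Result: 92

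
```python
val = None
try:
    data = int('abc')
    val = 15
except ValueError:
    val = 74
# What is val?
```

Step-by-step execution trace:
1. `data = int('abc')` raises ValueError.
2. `val = 15` is not reached.
3. `except ValueError` matches → val = 74.
Result: 74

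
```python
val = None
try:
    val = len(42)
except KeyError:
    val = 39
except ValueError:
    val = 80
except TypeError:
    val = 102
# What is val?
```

Step-by-step execution trace:
1. `val = len(42)` raises TypeError.
2. `except KeyError` does not match TypeError; skipped.
3. `except ValueError` does not match TypeError; skipped.
4. `except TypeError` matches → val = 102.
Result: 102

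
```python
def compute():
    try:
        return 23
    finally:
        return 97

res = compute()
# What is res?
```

Step-by-step execution trace:
1. `compute()` enters try: `return 23` sets pending return value 23.
2. Before returning, `finally: return 97` runs and overrides the pending return.
3. compute() returns 97 → res = 97.
Result: 97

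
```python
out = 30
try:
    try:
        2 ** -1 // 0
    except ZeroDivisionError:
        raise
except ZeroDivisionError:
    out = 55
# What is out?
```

Step-by-step execution trace:
1. Inner try: `2 ** -1 // 0` raises ZeroDivisionError.
2. Inner `except ZeroDivisionError` matches; bare `raise` re-raises the same ZeroDivisionError.
3. Outer `except ZeroDivisionError` matches → out = 55.
Result: 55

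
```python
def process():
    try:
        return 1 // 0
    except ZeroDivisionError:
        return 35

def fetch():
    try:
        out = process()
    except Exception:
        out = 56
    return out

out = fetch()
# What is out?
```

Step-by-step execution trace:
1. `fetch()` calls `process()`.
2. In process: `1 // 0` raises ZeroDivisionError; `except ZeroDivisionError` catches it → returns 35.
3. In fetch: `out = process()` → out = 35. No exception reaches fetch.
4. `except Exception` is skipped; fetch returns 35.
5. out = 35.
Result: 35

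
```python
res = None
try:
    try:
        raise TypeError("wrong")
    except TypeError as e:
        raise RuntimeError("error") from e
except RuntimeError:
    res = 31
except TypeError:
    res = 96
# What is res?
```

Step-by-step execution trace:
1. Inner try raises TypeError; inner `except TypeError as e` catches it.
2. `raise RuntimeError(...) from e` raises RuntimeError (TypeError is attached as __cause__, but only RuntimeError is active).
3. Outer `except RuntimeError` matches → res = 31.
4. `except TypeError` is not reached.
Result: 31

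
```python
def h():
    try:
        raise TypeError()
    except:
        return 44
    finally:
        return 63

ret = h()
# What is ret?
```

Step-by-step execution trace:
1. `h()` enters try: `raise TypeError()` raises TypeError.
2. bare `except` matches → `return 44` sets pending return value 44.
3. Before returning, `finally: return 63` runs and overrides the pending return.
4. h() returns 63 → ret = 63.
Result: 63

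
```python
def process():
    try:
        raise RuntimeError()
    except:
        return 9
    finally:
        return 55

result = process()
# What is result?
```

Step-by-step execution trace:
1. `process()` enters try: `raise RuntimeError()` raises RuntimeError.
2. bare `except` matches → `return 9` sets pending return value 9.
3. Before returning, `finally: return 55` runs and overrides the pending return.
4. process() returns 55 → result = 55.
Result: 55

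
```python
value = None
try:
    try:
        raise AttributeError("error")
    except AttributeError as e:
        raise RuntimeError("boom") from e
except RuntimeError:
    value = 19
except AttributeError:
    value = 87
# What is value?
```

Step-by-step execution trace:
1. Inner try raises AttributeError; inner `except AttributeError as e` catches it.
2. `raise RuntimeError(...) from e` raises RuntimeError (AttributeError is attached as __cause__, but only RuntimeError is active).
3. Outer `except RuntimeError` matches → value = 19.
4. `except AttributeError` is not reached.
Result: 19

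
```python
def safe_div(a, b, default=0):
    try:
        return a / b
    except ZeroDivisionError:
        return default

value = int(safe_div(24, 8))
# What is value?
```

Step-by-step execution trace:
1. `safe_div(24, 8)` enters try: `return 24 / 8` → returns 3.0. No exception raised.
2. `except ZeroDivisionError` is skipped.
3. `int(3.0)` → 3 → value = 3.
Result: 3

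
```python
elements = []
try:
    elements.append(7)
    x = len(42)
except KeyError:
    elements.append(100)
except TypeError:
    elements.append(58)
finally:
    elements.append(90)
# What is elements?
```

Step-by-step execution trace:
1. try: `elements.append(7)` → elements = [7].
2. `x = len(42)` raises TypeError.
3. `except KeyError` does not match TypeError; skipped.
4. `except TypeError` matches → `elements.append(58)` → elements = [7, 58].
5. finally always runs: `elements.append(90)` → elements = [7, 58, 90].
Result: [7, 58, 90]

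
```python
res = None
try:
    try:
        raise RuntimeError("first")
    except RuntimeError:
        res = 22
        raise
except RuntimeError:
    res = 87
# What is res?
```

Step-by-step execution trace:
1. Inner try: `raise RuntimeError("first")` raises RuntimeError.
2. Inner `except RuntimeError` matches → res = 22.
3. bare `raise` re-raises the same RuntimeError.
4. Outer `except RuntimeError` matches → res = 87.
Result: 87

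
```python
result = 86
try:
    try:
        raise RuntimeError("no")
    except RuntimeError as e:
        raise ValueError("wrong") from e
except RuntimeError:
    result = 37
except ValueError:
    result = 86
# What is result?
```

Step-by-step execution trace:
1. Inner try raises RuntimeError; inner `except RuntimeError as e` catches it.
2. `raise ValueError(...) from e` raises ValueError (RuntimeError is attached as __cause__, but only ValueError is active).
3. Outer `except RuntimeError` does not match ValueError; skipped.
4. Outer `except ValueError` matches → result = 86.
Result: 86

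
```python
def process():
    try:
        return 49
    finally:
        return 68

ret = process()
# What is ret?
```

Step-by-step execution trace:
1. `process()` enters try: `return 49` sets pending return value 49.
2. Before returning, `finally: return 68` runs and overrides the pending return.
3. process() returns 68 → ret = 68.
Result: 68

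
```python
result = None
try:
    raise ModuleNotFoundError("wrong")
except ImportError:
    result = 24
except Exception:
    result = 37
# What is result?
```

Step-by-step execution trace:
1. `raise ModuleNotFoundError(...)` raises ModuleNotFoundError.
2. `except ImportError` matches (ModuleNotFoundError is a subclass of ImportError) → result = 24.
3. `except Exception` is not reached.
Result: 24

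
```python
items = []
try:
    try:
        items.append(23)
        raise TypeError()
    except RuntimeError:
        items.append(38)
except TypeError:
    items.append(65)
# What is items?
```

Step-by-step execution trace:
1. Inner try: `items.append(23)` → items = [23].
2. `raise TypeError()` raises TypeError.
3. Inner `except RuntimeError` does not match TypeError; exception propagates to outer try.
4. Outer `except TypeError` matches → `items.append(65)` → items = [23, 65].
Result: [23, 65]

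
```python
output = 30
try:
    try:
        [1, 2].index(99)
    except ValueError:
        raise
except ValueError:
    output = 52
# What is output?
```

Step-by-step execution trace:
1. Inner try: `[1, 2].index(99)` raises ValueError.
2. Inner `except ValueError` matches; bare `raise` re-raises the same ValueError.
3. Outer `except ValueError` matches → output = 52.
Result: 52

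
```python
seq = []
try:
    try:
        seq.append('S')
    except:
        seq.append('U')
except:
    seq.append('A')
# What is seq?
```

Step-by-step execution trace:
1. Inner try: `seq.append('S')` → seq = ['S']. No exception raised.
2. Inner `except` is skipped.
3. Inner try completes normally; outer `except` is skipped.
Result: ['S']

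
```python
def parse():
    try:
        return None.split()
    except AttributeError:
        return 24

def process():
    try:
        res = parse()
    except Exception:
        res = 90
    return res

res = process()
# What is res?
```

Step-by-step execution trace:
1. `process()` calls `parse()`.
2. In parse: `None.split()` raises AttributeError; `except AttributeError` catches it → returns 24.
3. In process: `res = parse()` → res = 24. No exception reaches process.
4. `except Exception` is skipped; process returns 24.
5. res = 24.
Result: 24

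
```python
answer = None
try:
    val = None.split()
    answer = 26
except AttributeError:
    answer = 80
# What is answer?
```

Step-by-step execution trace:
1. `val = None.split()` raises AttributeError.
2. `answer = 26` is not reached.
3. `except AttributeError` matches → answer = 80.
Result: 80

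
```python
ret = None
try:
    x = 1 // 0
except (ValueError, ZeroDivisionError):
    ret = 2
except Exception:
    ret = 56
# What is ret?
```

Step-by-step execution trace:
1. `x = 1 // 0` raises ZeroDivisionError.
2. `except (ValueError, ZeroDivisionError)` matches (ZeroDivisionError is in the tuple) → ret = 2.
3. `except Exception` is not reached.
Result: 2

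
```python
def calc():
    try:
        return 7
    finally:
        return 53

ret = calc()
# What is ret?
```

Step-by-step execution trace:
1. `calc()` enters try: `return 7` sets pending return value 7.
2. Before returning, `finally: return 53` runs and overrides the pending return.
3. calc() returns 53 → ret = 53.
Result: 53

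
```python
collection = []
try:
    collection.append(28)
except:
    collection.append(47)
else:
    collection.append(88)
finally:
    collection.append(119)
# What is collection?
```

Step-by-step execution trace:
1. try: `collection.append(28)` → collection = [28]. No exception raised.
2. `except` is skipped.
3. `else` runs: `collection.append(88)` → collection = [28, 88].
4. `finally` always runs: `collection.append(119)` → collection = [28, 88, 119].
Result: [28, 88, 119]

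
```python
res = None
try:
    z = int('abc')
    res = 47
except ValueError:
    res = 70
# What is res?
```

Step-by-step execution trace:
1. `z = int('abc')` raises ValueError.
2. `res = 47` is not reached.
3. `except ValueError` matches → res = 70.
Result: 70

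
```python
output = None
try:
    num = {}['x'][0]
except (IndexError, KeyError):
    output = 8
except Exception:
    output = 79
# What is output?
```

Step-by-step execution trace:
1. `num = {}['x'][0]` raises KeyError.
2. `except (IndexError, KeyError)` matches (KeyError is in the tuple) → output = 8.
3. `except Exception` is not reached.
Result: 8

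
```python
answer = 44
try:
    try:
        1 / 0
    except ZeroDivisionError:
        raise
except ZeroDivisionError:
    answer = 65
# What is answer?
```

Step-by-step execution trace:
1. Inner try: `1 / 0` raises ZeroDivisionError.
2. Inner `except ZeroDivisionError` matches; bare `raise` re-raises the same ZeroDivisionError.
3. Outer `except ZeroDivisionError` matches → answer = 65.
Result: 65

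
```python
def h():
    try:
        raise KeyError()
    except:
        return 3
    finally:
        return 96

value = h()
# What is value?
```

Step-by-step execution trace:
1. `h()` enters try: `raise KeyError()` raises KeyError.
2. bare `except` matches → `return 3` sets pending return value 3.
3. Before returning, `finally: return 96` runs and overrides the pending return.
4. h() returns 96 → value = 96.
Result: 96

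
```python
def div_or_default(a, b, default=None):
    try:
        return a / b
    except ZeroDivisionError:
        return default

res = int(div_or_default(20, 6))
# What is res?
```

Step-by-step execution trace:
1. `div_or_default(20, 6)` enters try: `return 20 / 6` → returns 3.3333333333333335. No exception raised.
2. `except ZeroDivisionError` is skipped.
3. `int(3.3333333333333335)` → 3 → res = 3.
Result: 3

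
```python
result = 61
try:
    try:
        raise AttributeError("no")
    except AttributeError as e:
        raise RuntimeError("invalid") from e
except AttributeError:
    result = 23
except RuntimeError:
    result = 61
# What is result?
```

Step-by-step execution trace:
1. Inner try raises AttributeError; inner `except AttributeError as e` catches it.
2. `raise RuntimeError(...) from e` raises RuntimeError (AttributeError is attached as __cause__, but only RuntimeError is active).
3. Outer `except AttributeError` does not match RuntimeError; skipped.
4. Outer `except RuntimeError` matches → result = 61.
Result: 61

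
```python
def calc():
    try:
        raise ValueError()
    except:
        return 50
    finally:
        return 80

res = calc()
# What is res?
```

Step-by-step execution trace:
1. `calc()` enters try: `raise ValueError()` raises ValueError.
2. bare `except` matches → `return 50` sets pending return value 50.
3. Before returning, `finally: return 80` runs and overrides the pending return.
4. calc() returns 80 → res = 80.
Result: 80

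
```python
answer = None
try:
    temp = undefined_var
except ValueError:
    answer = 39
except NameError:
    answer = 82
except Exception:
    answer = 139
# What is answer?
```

Step-by-step execution trace:
1. `temp = undefined_var` raises NameError.
2. `except ValueError` does not match NameError; skipped.
3. `except NameError` matches → answer = 82.
4. Remaining except clauses are skipped.
Result: 82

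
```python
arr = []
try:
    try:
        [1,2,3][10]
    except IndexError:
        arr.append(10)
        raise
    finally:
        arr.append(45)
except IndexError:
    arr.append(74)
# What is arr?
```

Step-by-step execution trace:
1. Inner try: `[1,2,3][10]` raises IndexError.
2. Inner `except IndexError` matches → `arr.append(10)` → arr = [10].
3. bare `raise` re-raises IndexError.
4. Inner `finally` runs during unwinding: `arr.append(45)` → arr = [10, 45].
5. Outer `except IndexError` matches → `arr.append(74)` → arr = [10, 45, 74].
Result: [10, 45, 74]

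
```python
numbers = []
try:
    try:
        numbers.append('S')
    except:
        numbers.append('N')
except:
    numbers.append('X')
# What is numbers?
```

Step-by-step execution trace:
1. Inner try: `numbers.append('S')` → numbers = ['S']. No exception raised.
2. Inner `except` is skipped.
3. Inner try completes normally; outer `except` is skipped.
Result: ['S']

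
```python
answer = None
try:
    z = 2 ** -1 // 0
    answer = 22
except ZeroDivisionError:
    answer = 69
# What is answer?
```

Step-by-step execution trace:
1. `z = 2 ** -1 // 0` raises ZeroDivisionError.
2. `answer = 22` is not reached.
3. `except ZeroDivisionError` matches → answer = 69.
Result: 69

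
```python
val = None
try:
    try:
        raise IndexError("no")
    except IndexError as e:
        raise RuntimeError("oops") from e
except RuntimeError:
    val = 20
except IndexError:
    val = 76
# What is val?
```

Step-by-step execution trace:
1. Inner try raises IndexError; inner `except IndexError as e` catches it.
2. `raise RuntimeError(...) from e` raises RuntimeError (IndexError is attached as __cause__, but only RuntimeError is active).
3. Outer `except RuntimeError` matches → val = 20.
4. `except IndexError` is not reached.
Result: 20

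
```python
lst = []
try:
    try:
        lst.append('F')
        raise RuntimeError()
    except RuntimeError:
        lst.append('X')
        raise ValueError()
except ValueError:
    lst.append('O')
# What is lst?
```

Step-by-step execution trace:
1. Inner try: `lst.append('F')` → lst = ['F'].
2. `raise RuntimeError()` raises RuntimeError.
3. Inner `except RuntimeError` matches → `lst.append('X')` → lst = ['F', 'X'].
4. `raise ValueError()` raises ValueError; propagates to outer try.
5. Outer `except ValueError` matches → `lst.append('O')` → lst = ['F', 'X', 'O'].
Result: ['F', 'X', 'O']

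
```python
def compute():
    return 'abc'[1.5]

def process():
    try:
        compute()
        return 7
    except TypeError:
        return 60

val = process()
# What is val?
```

Step-by-step execution trace:
1. `process()` calls `compute()`.
2. `compute()` evaluates `'abc'[1.5]`, which raises TypeError; it propagates to the caller.
3. `return 7` is not reached.
4. `except TypeError` in process matches → returns 60.
5. val = 60.
Result: 60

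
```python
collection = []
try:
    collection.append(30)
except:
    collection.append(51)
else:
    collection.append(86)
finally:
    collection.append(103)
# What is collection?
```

Step-by-step execution trace:
1. try: `collection.append(30)` → collection = [30]. No exception raised.
2. `except` is skipped.
3. `else` runs: `collection.append(86)` → collection = [30, 86].
4. `finally` always runs: `collection.append(103)` → collection = [30, 86, 103].
Result: [30, 86, 103]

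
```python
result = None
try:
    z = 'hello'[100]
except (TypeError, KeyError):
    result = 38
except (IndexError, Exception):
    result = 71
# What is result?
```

Step-by-step execution trace:
1. `z = 'hello'[100]` raises IndexError.
2. `except (TypeError, KeyError)` does not match IndexError; skipped.
3. `except (IndexError, Exception)` matches (IndexError is in the tuple) → result = 71.
Result: 71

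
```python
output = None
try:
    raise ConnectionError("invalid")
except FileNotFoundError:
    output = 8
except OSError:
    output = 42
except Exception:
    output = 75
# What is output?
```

Step-by-step execution trace:
1. `raise ConnectionError(...)` raises ConnectionError.
2. `except FileNotFoundError` does not match (ConnectionError is not a subclass of FileNotFoundError); skipped.
3. `except OSError` matches (ConnectionError is a subclass of OSError) → output = 42.
4. `except Exception` is not reached.
Result: 42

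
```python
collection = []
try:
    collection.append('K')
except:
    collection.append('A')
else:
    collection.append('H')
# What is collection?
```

Step-by-step execution trace:
1. try: `collection.append('K')` → collection = ['K']. No exception raised.
2. `except` is skipped.
3. `else` runs (try completed without exception): `collection.append('H')` → collection = ['K', 'H'].
Result: ['K', 'H']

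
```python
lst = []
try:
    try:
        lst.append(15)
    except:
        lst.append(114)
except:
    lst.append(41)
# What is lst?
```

Step-by-step execution trace:
1. Inner try: `lst.append(15)` → lst = [15]. No exception raised.
2. Inner `except` is skipped.
3. Inner try completes normally; outer `except` is skipped.
Result: [15]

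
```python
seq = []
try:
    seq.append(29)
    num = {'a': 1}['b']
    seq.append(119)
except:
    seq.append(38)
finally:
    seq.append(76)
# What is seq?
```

Step-by-step execution trace:
1. try: `seq.append(29)` → seq = [29].
2. `num = {'a': 1}['b']` raises KeyError; `seq.append(119)` is not reached.
3. bare `except` matches → `seq.append(38)` → seq = [29, 38].
4. finally always runs: `seq.append(76)` → seq = [29, 38, 76].
Result: [29, 38, 76]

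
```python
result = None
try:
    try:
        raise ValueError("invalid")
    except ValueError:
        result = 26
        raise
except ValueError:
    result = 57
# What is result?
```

Step-by-step execution trace:
1. Inner try: `raise ValueError("invalid")` raises ValueError.
2. Inner `except ValueError` matches → result = 26.
3. bare `raise` re-raises the same ValueError.
4. Outer `except ValueError` matches → result = 57.
Result: 57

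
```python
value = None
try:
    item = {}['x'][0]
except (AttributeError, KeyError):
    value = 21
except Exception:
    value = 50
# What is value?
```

Step-by-step execution trace:
1. `item = {}['x'][0]` raises KeyError.
2. `except (AttributeError, KeyError)` matches (KeyError is in the tuple) → value = 21.
3. `except Exception` is not reached.
Result: 21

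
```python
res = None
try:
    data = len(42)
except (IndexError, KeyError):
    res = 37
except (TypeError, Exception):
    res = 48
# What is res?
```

Step-by-step execution trace:
1. `data = len(42)` raises TypeError.
2. `except (IndexError, KeyError)` does not match TypeError; skipped.
3. `except (TypeError, Exception)` matches (TypeError is in the tuple) → res = 48.
Result: 48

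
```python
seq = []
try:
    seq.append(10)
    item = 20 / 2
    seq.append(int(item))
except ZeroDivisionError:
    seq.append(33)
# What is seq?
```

Step-by-step execution trace:
1. try: `seq.append(10)` → seq = [10].
2. `item = 20 / 2` → item = 10.0. No exception raised.
3. `seq.append(int(item))` → seq = [10, 10].
4. `except ZeroDivisionError` is skipped (no exception was raised).
Result: [10, 10]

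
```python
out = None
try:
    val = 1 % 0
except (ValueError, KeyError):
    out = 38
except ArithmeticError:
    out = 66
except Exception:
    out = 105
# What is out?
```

Step-by-step execution trace:
1. `val = 1 % 0` raises ZeroDivisionError.
2. `except (ValueError, KeyError)` does not match ZeroDivisionError; skipped.
3. `except ArithmeticError` matches (ZeroDivisionError is a subclass of ArithmeticError) → out = 66.
4. `except Exception` is not reached.
Result: 66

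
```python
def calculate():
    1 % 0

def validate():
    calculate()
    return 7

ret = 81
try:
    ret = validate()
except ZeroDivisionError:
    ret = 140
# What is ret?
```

Step-by-step execution trace:
1. ret starts at 81.
2. try: `validate()` calls `calculate()`.
3. `calculate()` evaluates `1 % 0`, which raises ZeroDivisionError; it propagates through validate (uncaught).
4. `return 7` in validate is not reached; the assignment to ret does not complete.
5. `except ZeroDivisionError` matches → ret = 140.
Result: 140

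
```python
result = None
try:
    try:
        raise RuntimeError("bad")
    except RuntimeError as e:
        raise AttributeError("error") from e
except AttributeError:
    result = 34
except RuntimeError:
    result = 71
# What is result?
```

Step-by-step execution trace:
1. Inner try raises RuntimeError; inner `except RuntimeError as e` catches it.
2. `raise AttributeError(...) from e` raises AttributeError (RuntimeError is attached as __cause__, but only AttributeError is active).
3. Outer `except AttributeError` matches → result = 34.
4. `except RuntimeError` is not reached.
Result: 34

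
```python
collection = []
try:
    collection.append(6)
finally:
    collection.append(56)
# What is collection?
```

Step-by-step execution trace:
1. try: `collection.append(6)` → collection = [6].
2. The try body completes without raising.
3. finally always runs: `collection.append(56)` → collection = [6, 56].
Result: [6, 56]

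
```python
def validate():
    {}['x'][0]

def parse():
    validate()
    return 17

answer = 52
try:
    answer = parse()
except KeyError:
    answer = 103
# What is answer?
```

Step-by-step execution trace:
1. answer starts at 52.
2. try: `parse()` calls `validate()`.
3. `validate()` evaluates `{}['x'][0]`, which raises KeyError; it propagates through parse (uncaught).
4. `return 17` in parse is not reached; the assignment to answer does not complete.
5. `except KeyError` matches → answer = 103.
Result: 103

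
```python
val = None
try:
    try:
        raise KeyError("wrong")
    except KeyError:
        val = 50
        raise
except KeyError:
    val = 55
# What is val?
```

Step-by-step execution trace:
1. Inner try: `raise KeyError("wrong")` raises KeyError.
2. Inner `except KeyError` matches → val = 50.
3. bare `raise` re-raises the same KeyError.
4. Outer `except KeyError` matches → val = 55.
Result: 55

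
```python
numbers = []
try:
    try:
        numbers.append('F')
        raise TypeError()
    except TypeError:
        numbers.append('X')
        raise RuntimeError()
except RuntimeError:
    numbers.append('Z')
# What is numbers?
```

Step-by-step execution trace:
1. Inner try: `numbers.append('F')` → numbers = ['F'].
2. `raise TypeError()` raises TypeError.
3. Inner `except TypeError` matches → `numbers.append('X')` → numbers = ['F', 'X'].
4. `raise RuntimeError()` raises RuntimeError; propagates to outer try.
5. Outer `except RuntimeError` matches → `numbers.append('Z')` → numbers = ['F', 'X', 'Z'].
Result: ['F', 'X', 'Z']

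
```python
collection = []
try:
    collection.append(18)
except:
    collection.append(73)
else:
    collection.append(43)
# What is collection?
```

Step-by-step execution trace:
1. try: `collection.append(18)` → collection = [18]. No exception raised.
2. `except` is skipped.
3. `else` runs (try completed without exception): `collection.append(43)` → collection = [18, 43].
Result: [18, 43]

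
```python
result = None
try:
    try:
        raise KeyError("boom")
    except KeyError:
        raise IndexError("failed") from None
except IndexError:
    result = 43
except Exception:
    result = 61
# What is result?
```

Step-by-step execution trace:
1. Inner try raises KeyError; inner `except KeyError` catches it.
2. `raise IndexError(...) from None` raises IndexError (from None suppresses __context__, but the active exception is still IndexError).
3. Outer `except IndexError` matches → result = 43.
4. `except Exception` is not reached.
Result: 43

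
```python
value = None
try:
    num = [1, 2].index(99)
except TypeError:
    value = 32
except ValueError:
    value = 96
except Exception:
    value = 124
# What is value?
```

Step-by-step execution trace:
1. `num = [1, 2].index(99)` raises ValueError.
2. `except TypeError` does not match ValueError; skipped.
3. `except ValueError` matches → value = 96.
4. Remaining except clauses are skipped.
Result: 96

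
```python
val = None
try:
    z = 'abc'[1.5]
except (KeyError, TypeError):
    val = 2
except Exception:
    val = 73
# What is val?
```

Step-by-step execution trace:
1. `z = 'abc'[1.5]` raises TypeError.
2. `except (KeyError, TypeError)` matches (TypeError is in the tuple) → val = 2.
3. `except Exception` is not reached.
Result: 2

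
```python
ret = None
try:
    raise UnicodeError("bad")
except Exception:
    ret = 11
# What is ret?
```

Step-by-step execution trace:
1. `raise UnicodeError(...)` raises UnicodeError.
2. `except Exception` matches (UnicodeError is a subclass of Exception) → ret = 11.
Result: 11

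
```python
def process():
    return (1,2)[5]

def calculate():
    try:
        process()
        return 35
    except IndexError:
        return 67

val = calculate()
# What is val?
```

Step-by-step execution trace:
1. `calculate()` calls `process()`.
2. `process()` evaluates `(1,2)[5]`, which raises IndexError; it propagates to the caller.
3. `return 35` is not reached.
4. `except IndexError` in calculate matches → returns 67.
5. val = 67.
Result: 67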